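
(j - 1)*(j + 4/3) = j^2 + j/3 - 4/3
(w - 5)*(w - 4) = w^2 - 9*w + 20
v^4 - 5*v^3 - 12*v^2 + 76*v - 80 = (v - 5)*(v - 2)^2*(v + 4)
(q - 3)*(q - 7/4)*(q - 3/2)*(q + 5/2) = q^4 - 15*q^3/4 - 13*q^2/4 + 369*q/16 - 315/16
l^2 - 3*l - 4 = (l - 4)*(l + 1)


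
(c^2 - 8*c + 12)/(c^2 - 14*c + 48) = (c - 2)/(c - 8)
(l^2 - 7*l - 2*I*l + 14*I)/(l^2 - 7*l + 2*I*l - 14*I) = (l - 2*I)/(l + 2*I)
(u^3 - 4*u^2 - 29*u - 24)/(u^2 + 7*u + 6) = (u^2 - 5*u - 24)/(u + 6)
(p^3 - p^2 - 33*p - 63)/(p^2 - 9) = (p^2 - 4*p - 21)/(p - 3)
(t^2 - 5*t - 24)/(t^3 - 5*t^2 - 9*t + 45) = (t - 8)/(t^2 - 8*t + 15)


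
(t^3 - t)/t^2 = t - 1/t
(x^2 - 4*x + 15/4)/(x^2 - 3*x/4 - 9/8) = 2*(2*x - 5)/(4*x + 3)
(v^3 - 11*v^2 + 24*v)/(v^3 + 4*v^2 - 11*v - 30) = v*(v - 8)/(v^2 + 7*v + 10)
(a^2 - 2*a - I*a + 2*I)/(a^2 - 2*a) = (a - I)/a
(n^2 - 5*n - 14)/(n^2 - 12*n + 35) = (n + 2)/(n - 5)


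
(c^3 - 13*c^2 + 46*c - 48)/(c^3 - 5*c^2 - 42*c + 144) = (c - 2)/(c + 6)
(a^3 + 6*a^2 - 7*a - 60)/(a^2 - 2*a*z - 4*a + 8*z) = (a^3 + 6*a^2 - 7*a - 60)/(a^2 - 2*a*z - 4*a + 8*z)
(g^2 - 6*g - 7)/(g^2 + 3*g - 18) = (g^2 - 6*g - 7)/(g^2 + 3*g - 18)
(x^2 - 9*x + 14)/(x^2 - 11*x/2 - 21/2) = 2*(x - 2)/(2*x + 3)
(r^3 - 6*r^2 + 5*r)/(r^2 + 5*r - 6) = r*(r - 5)/(r + 6)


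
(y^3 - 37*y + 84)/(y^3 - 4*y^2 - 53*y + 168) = (y - 4)/(y - 8)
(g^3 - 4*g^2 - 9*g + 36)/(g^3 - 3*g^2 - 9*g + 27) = (g - 4)/(g - 3)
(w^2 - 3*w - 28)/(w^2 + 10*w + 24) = (w - 7)/(w + 6)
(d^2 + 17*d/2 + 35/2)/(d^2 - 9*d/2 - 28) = (d + 5)/(d - 8)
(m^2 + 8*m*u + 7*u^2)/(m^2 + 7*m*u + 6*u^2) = (m + 7*u)/(m + 6*u)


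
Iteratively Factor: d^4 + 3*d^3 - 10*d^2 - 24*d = (d)*(d^3 + 3*d^2 - 10*d - 24) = d*(d + 4)*(d^2 - d - 6) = d*(d - 3)*(d + 4)*(d + 2)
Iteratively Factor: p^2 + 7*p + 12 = (p + 4)*(p + 3)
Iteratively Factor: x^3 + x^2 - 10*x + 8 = (x - 1)*(x^2 + 2*x - 8) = (x - 2)*(x - 1)*(x + 4)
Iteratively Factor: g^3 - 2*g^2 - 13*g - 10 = (g - 5)*(g^2 + 3*g + 2) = (g - 5)*(g + 2)*(g + 1)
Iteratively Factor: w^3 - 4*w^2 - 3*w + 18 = (w - 3)*(w^2 - w - 6) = (w - 3)^2*(w + 2)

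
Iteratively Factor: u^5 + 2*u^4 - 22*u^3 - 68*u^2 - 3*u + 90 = (u - 1)*(u^4 + 3*u^3 - 19*u^2 - 87*u - 90) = (u - 1)*(u + 3)*(u^3 - 19*u - 30) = (u - 1)*(u + 3)^2*(u^2 - 3*u - 10) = (u - 1)*(u + 2)*(u + 3)^2*(u - 5)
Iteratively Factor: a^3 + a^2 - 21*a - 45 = (a - 5)*(a^2 + 6*a + 9) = (a - 5)*(a + 3)*(a + 3)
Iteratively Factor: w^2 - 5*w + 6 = (w - 3)*(w - 2)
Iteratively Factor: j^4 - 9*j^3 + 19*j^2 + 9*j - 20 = (j - 1)*(j^3 - 8*j^2 + 11*j + 20) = (j - 5)*(j - 1)*(j^2 - 3*j - 4) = (j - 5)*(j - 1)*(j + 1)*(j - 4)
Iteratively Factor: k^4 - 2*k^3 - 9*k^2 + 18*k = (k - 2)*(k^3 - 9*k) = (k - 2)*(k + 3)*(k^2 - 3*k) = k*(k - 2)*(k + 3)*(k - 3)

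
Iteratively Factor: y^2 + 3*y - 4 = (y + 4)*(y - 1)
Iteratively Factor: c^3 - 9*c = (c - 3)*(c^2 + 3*c) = (c - 3)*(c + 3)*(c)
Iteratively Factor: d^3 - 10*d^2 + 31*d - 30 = (d - 2)*(d^2 - 8*d + 15) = (d - 3)*(d - 2)*(d - 5)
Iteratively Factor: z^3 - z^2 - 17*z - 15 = (z + 1)*(z^2 - 2*z - 15) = (z - 5)*(z + 1)*(z + 3)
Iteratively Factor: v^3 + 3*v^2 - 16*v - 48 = (v + 3)*(v^2 - 16) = (v + 3)*(v + 4)*(v - 4)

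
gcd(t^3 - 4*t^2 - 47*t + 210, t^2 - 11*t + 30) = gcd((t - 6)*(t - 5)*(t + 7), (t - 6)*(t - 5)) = t^2 - 11*t + 30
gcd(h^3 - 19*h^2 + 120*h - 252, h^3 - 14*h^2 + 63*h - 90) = h - 6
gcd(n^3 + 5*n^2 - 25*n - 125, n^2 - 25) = n^2 - 25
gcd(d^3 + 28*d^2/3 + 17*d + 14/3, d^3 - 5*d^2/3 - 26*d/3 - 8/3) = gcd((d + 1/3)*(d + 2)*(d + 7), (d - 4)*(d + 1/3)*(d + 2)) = d^2 + 7*d/3 + 2/3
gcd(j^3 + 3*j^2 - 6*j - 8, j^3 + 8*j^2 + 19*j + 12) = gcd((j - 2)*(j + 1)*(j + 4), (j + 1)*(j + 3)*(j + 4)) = j^2 + 5*j + 4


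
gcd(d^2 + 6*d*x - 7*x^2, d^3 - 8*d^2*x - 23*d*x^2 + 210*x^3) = 1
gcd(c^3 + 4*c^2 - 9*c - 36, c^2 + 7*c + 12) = c^2 + 7*c + 12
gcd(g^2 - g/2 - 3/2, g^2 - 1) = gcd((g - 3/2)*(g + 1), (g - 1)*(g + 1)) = g + 1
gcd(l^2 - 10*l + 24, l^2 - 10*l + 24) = l^2 - 10*l + 24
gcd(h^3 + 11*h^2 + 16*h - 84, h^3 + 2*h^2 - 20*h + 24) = h^2 + 4*h - 12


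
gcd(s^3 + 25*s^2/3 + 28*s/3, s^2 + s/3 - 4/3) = s + 4/3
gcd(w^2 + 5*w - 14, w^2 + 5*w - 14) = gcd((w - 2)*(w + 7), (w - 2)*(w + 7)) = w^2 + 5*w - 14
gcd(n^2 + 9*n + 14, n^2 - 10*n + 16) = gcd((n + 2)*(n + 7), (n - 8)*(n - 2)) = 1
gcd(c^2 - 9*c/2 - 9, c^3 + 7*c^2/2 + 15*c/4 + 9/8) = c + 3/2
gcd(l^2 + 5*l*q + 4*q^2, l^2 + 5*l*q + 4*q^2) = l^2 + 5*l*q + 4*q^2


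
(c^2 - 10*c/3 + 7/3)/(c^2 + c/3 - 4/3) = (3*c - 7)/(3*c + 4)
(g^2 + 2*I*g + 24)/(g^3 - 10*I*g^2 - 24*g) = (g + 6*I)/(g*(g - 6*I))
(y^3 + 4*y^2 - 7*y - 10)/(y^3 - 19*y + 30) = (y + 1)/(y - 3)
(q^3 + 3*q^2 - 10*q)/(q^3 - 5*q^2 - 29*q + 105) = q*(q - 2)/(q^2 - 10*q + 21)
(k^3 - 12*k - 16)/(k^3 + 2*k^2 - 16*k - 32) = (k + 2)/(k + 4)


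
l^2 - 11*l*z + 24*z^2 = (l - 8*z)*(l - 3*z)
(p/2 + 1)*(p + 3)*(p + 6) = p^3/2 + 11*p^2/2 + 18*p + 18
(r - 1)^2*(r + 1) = r^3 - r^2 - r + 1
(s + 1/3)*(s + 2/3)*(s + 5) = s^3 + 6*s^2 + 47*s/9 + 10/9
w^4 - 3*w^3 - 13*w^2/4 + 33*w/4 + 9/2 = (w - 3)*(w - 2)*(w + 1/2)*(w + 3/2)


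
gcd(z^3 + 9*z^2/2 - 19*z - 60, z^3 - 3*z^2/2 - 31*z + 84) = z^2 + 2*z - 24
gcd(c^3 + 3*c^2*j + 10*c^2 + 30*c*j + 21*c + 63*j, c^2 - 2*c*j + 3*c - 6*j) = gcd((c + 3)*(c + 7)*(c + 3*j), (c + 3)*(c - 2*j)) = c + 3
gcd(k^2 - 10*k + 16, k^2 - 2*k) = k - 2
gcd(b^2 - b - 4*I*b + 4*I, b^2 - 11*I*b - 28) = b - 4*I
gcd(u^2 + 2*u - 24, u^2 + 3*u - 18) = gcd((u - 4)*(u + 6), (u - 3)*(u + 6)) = u + 6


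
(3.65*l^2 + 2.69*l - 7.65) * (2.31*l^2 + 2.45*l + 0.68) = 8.4315*l^4 + 15.1564*l^3 - 8.599*l^2 - 16.9133*l - 5.202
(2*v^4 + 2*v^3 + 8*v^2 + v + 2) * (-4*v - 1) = -8*v^5 - 10*v^4 - 34*v^3 - 12*v^2 - 9*v - 2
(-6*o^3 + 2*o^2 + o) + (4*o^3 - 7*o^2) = -2*o^3 - 5*o^2 + o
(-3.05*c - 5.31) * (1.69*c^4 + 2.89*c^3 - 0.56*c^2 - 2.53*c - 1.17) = -5.1545*c^5 - 17.7884*c^4 - 13.6379*c^3 + 10.6901*c^2 + 17.0028*c + 6.2127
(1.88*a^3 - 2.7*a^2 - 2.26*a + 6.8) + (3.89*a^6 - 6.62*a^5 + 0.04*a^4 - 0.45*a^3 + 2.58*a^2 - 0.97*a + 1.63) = 3.89*a^6 - 6.62*a^5 + 0.04*a^4 + 1.43*a^3 - 0.12*a^2 - 3.23*a + 8.43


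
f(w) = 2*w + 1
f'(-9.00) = 2.00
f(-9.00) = -17.00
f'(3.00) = 2.00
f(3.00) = 7.00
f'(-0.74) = 2.00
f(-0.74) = -0.48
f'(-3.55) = 2.00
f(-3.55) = -6.10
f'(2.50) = 2.00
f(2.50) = 6.00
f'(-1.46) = 2.00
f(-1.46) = -1.92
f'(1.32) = 2.00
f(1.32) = 3.64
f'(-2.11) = 2.00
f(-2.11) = -3.22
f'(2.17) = 2.00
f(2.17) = 5.34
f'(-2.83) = 2.00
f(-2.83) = -4.66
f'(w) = 2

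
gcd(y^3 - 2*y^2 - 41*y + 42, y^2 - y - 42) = y^2 - y - 42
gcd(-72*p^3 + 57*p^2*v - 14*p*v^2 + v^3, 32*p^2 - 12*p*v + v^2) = 8*p - v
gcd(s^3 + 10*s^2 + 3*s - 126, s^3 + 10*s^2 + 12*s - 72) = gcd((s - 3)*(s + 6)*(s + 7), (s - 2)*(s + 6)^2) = s + 6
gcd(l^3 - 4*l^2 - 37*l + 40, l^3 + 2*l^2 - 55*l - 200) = l^2 - 3*l - 40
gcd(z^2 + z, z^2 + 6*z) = z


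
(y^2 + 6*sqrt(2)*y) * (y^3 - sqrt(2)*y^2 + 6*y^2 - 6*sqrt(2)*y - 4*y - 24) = y^5 + 6*y^4 + 5*sqrt(2)*y^4 - 16*y^3 + 30*sqrt(2)*y^3 - 96*y^2 - 24*sqrt(2)*y^2 - 144*sqrt(2)*y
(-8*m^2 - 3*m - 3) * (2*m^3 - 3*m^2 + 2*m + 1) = -16*m^5 + 18*m^4 - 13*m^3 - 5*m^2 - 9*m - 3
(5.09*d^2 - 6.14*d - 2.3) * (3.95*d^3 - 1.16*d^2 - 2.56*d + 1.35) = 20.1055*d^5 - 30.1574*d^4 - 14.993*d^3 + 25.2579*d^2 - 2.401*d - 3.105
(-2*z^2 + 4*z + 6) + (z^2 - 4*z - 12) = -z^2 - 6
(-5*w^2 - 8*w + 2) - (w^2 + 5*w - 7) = -6*w^2 - 13*w + 9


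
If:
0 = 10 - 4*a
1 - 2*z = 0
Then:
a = 5/2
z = 1/2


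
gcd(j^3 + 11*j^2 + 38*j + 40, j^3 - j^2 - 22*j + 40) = j + 5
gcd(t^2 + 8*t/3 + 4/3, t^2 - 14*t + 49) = 1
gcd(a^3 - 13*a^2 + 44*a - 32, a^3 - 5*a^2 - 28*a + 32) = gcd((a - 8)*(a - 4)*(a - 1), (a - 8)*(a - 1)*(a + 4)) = a^2 - 9*a + 8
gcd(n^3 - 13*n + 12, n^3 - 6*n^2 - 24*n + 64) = n + 4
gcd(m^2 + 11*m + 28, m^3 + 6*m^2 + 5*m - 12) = m + 4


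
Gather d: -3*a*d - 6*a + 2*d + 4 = -6*a + d*(2 - 3*a) + 4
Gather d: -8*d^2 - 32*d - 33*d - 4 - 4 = -8*d^2 - 65*d - 8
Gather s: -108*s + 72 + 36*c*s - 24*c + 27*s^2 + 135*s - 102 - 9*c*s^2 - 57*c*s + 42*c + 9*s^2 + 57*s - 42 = 18*c + s^2*(36 - 9*c) + s*(84 - 21*c) - 72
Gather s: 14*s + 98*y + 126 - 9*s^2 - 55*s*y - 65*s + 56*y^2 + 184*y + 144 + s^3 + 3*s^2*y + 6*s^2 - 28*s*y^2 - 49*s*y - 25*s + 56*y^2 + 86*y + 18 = s^3 + s^2*(3*y - 3) + s*(-28*y^2 - 104*y - 76) + 112*y^2 + 368*y + 288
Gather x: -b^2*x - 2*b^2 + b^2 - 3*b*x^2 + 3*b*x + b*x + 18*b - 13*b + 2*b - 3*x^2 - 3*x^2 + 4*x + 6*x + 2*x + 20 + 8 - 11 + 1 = -b^2 + 7*b + x^2*(-3*b - 6) + x*(-b^2 + 4*b + 12) + 18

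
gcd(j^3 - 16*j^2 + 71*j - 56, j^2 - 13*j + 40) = j - 8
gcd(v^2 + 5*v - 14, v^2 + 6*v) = 1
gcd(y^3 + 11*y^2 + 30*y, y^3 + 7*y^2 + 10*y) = y^2 + 5*y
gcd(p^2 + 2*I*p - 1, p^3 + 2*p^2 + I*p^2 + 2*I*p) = p + I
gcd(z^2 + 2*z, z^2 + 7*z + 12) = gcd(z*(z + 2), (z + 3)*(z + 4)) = 1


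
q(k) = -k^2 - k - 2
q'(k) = -2*k - 1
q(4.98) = -31.78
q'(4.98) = -10.96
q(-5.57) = -27.45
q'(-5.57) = 10.14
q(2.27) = -9.42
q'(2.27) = -5.54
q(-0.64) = -1.77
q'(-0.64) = 0.28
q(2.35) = -9.87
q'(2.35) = -5.70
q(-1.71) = -3.21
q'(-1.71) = 2.42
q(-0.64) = -1.77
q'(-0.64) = 0.28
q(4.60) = -27.76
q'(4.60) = -10.20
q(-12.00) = -134.00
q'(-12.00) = 23.00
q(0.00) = -2.00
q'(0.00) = -1.00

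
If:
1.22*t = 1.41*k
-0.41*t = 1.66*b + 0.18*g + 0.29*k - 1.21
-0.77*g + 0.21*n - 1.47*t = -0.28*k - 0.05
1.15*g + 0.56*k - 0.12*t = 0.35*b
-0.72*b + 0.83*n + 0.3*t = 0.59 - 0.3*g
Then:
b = 0.65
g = 0.15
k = 0.13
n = 1.17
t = 0.14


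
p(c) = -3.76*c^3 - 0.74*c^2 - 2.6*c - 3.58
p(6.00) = -857.98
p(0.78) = -7.84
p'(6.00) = -417.56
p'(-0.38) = -3.67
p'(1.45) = -28.46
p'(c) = -11.28*c^2 - 1.48*c - 2.6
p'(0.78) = -10.62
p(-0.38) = -2.49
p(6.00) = -857.98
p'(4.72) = -260.89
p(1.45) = -20.37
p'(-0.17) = -2.67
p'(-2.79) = -86.28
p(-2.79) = 79.57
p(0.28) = -4.45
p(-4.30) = 292.86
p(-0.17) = -3.14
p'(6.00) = -417.56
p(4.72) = -427.72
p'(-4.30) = -204.80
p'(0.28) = -3.90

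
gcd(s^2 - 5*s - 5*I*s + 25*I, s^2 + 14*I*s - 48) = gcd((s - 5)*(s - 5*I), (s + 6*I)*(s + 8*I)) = 1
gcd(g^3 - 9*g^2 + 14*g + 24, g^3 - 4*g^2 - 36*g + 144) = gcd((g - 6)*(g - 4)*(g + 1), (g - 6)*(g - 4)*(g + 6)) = g^2 - 10*g + 24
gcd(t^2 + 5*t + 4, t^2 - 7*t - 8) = t + 1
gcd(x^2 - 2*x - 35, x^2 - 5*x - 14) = x - 7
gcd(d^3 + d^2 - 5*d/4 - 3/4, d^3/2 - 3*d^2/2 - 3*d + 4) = d - 1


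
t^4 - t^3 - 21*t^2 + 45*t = t*(t - 3)^2*(t + 5)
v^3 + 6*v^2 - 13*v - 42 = (v - 3)*(v + 2)*(v + 7)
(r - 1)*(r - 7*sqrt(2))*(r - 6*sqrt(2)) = r^3 - 13*sqrt(2)*r^2 - r^2 + 13*sqrt(2)*r + 84*r - 84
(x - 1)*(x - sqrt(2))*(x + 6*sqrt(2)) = x^3 - x^2 + 5*sqrt(2)*x^2 - 12*x - 5*sqrt(2)*x + 12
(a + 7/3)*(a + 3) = a^2 + 16*a/3 + 7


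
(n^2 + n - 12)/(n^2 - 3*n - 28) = (n - 3)/(n - 7)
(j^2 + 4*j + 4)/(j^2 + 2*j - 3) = (j^2 + 4*j + 4)/(j^2 + 2*j - 3)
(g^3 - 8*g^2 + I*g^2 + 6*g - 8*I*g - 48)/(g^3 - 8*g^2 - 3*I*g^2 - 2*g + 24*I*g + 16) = (g + 3*I)/(g - I)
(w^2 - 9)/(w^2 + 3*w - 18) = (w + 3)/(w + 6)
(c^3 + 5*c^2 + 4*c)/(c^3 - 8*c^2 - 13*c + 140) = c*(c + 1)/(c^2 - 12*c + 35)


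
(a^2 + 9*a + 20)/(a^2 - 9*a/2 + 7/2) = 2*(a^2 + 9*a + 20)/(2*a^2 - 9*a + 7)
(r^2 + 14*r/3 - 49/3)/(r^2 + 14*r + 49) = (r - 7/3)/(r + 7)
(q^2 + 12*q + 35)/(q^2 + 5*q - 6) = (q^2 + 12*q + 35)/(q^2 + 5*q - 6)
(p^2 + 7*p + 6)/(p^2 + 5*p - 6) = (p + 1)/(p - 1)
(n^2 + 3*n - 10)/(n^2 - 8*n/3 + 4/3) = 3*(n + 5)/(3*n - 2)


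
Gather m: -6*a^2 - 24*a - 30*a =-6*a^2 - 54*a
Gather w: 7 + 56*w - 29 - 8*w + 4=48*w - 18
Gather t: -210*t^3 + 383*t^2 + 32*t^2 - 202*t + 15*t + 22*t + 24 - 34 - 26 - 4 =-210*t^3 + 415*t^2 - 165*t - 40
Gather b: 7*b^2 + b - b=7*b^2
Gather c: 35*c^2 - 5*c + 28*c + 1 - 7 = 35*c^2 + 23*c - 6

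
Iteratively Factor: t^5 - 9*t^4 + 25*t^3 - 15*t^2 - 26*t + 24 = (t - 2)*(t^4 - 7*t^3 + 11*t^2 + 7*t - 12) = (t - 4)*(t - 2)*(t^3 - 3*t^2 - t + 3) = (t - 4)*(t - 2)*(t + 1)*(t^2 - 4*t + 3) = (t - 4)*(t - 3)*(t - 2)*(t + 1)*(t - 1)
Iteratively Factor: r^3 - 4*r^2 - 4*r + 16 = (r - 2)*(r^2 - 2*r - 8) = (r - 2)*(r + 2)*(r - 4)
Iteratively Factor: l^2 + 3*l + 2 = (l + 1)*(l + 2)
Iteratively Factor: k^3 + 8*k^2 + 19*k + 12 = (k + 4)*(k^2 + 4*k + 3) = (k + 3)*(k + 4)*(k + 1)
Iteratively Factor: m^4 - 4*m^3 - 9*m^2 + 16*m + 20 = (m + 1)*(m^3 - 5*m^2 - 4*m + 20) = (m + 1)*(m + 2)*(m^2 - 7*m + 10) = (m - 5)*(m + 1)*(m + 2)*(m - 2)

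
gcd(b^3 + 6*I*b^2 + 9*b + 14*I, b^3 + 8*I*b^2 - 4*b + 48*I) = b - 2*I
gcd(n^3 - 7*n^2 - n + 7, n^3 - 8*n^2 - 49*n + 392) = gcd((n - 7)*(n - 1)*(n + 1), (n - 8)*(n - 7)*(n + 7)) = n - 7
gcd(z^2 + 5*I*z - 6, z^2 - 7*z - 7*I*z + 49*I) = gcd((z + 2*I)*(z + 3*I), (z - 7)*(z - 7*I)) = 1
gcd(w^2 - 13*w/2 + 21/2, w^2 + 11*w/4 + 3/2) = 1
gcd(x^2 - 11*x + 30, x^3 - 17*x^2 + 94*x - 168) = x - 6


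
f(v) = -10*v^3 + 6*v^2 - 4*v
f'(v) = -30*v^2 + 12*v - 4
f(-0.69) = 8.90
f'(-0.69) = -26.56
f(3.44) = -349.83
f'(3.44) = -317.73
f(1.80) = -46.08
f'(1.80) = -79.60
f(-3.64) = 576.34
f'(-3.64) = -445.17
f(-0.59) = 6.50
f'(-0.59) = -21.52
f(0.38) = -1.20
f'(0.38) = -3.77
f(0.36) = -1.13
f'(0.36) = -3.57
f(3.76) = -461.79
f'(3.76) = -383.01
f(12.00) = -16464.00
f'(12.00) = -4180.00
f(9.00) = -6840.00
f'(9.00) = -2326.00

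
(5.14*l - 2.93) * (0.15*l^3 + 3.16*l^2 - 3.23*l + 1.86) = 0.771*l^4 + 15.8029*l^3 - 25.861*l^2 + 19.0243*l - 5.4498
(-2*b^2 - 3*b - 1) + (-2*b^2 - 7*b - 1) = -4*b^2 - 10*b - 2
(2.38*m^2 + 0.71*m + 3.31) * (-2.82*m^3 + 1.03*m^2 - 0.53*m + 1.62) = -6.7116*m^5 + 0.4492*m^4 - 9.8643*m^3 + 6.8886*m^2 - 0.6041*m + 5.3622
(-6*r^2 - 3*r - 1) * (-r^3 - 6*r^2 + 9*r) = 6*r^5 + 39*r^4 - 35*r^3 - 21*r^2 - 9*r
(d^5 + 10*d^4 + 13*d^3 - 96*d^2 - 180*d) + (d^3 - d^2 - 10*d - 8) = d^5 + 10*d^4 + 14*d^3 - 97*d^2 - 190*d - 8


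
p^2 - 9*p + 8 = (p - 8)*(p - 1)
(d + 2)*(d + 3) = d^2 + 5*d + 6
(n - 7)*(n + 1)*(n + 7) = n^3 + n^2 - 49*n - 49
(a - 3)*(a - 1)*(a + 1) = a^3 - 3*a^2 - a + 3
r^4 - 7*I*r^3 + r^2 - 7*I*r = r*(r - 7*I)*(r - I)*(r + I)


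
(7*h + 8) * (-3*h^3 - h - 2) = -21*h^4 - 24*h^3 - 7*h^2 - 22*h - 16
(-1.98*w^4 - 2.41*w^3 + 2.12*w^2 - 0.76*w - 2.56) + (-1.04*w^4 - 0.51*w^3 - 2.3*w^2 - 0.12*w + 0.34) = -3.02*w^4 - 2.92*w^3 - 0.18*w^2 - 0.88*w - 2.22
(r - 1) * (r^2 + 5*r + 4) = r^3 + 4*r^2 - r - 4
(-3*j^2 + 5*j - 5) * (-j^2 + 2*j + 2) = 3*j^4 - 11*j^3 + 9*j^2 - 10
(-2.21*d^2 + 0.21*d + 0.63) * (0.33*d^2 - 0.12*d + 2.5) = -0.7293*d^4 + 0.3345*d^3 - 5.3423*d^2 + 0.4494*d + 1.575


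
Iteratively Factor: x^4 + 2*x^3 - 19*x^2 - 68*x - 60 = (x + 2)*(x^3 - 19*x - 30) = (x + 2)*(x + 3)*(x^2 - 3*x - 10) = (x - 5)*(x + 2)*(x + 3)*(x + 2)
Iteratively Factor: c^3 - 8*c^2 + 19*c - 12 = (c - 1)*(c^2 - 7*c + 12) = (c - 4)*(c - 1)*(c - 3)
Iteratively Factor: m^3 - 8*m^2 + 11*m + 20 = (m + 1)*(m^2 - 9*m + 20) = (m - 4)*(m + 1)*(m - 5)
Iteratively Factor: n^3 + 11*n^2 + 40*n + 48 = (n + 4)*(n^2 + 7*n + 12) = (n + 4)^2*(n + 3)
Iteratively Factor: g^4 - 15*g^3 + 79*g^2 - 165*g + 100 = (g - 4)*(g^3 - 11*g^2 + 35*g - 25) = (g - 4)*(g - 1)*(g^2 - 10*g + 25) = (g - 5)*(g - 4)*(g - 1)*(g - 5)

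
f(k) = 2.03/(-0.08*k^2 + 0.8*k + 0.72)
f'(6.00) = 0.05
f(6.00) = 0.77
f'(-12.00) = -0.01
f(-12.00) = -0.10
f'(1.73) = -0.31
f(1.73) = 1.09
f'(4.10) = -0.04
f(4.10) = 0.76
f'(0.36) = -1.51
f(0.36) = 2.03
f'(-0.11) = -4.17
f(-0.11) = 3.22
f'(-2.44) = -0.83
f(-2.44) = -1.19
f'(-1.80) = -2.30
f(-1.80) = -2.07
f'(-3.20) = -0.38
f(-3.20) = -0.76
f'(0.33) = -1.59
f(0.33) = 2.08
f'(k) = 2.03*(0.16*k - 0.8)/(-0.08*k^2 + 0.8*k + 0.72)^2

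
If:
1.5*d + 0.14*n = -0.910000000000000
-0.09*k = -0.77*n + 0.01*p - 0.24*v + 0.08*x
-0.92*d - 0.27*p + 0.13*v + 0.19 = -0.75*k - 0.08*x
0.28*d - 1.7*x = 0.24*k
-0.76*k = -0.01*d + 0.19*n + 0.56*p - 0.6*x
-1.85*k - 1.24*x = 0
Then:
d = -0.96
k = 0.12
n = 3.80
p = -1.65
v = -12.26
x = -0.17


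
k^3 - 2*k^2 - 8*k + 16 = (k - 2)*(k - 2*sqrt(2))*(k + 2*sqrt(2))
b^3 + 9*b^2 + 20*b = b*(b + 4)*(b + 5)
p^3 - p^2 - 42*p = p*(p - 7)*(p + 6)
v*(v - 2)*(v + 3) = v^3 + v^2 - 6*v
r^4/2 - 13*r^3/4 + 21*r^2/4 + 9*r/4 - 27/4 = (r/2 + 1/2)*(r - 3)^2*(r - 3/2)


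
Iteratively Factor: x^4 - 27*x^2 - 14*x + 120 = (x - 5)*(x^3 + 5*x^2 - 2*x - 24) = (x - 5)*(x + 3)*(x^2 + 2*x - 8) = (x - 5)*(x - 2)*(x + 3)*(x + 4)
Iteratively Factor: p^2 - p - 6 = (p - 3)*(p + 2)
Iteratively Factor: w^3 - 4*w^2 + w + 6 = (w - 3)*(w^2 - w - 2) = (w - 3)*(w + 1)*(w - 2)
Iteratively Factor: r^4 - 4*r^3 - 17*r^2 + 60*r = (r - 5)*(r^3 + r^2 - 12*r) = (r - 5)*(r + 4)*(r^2 - 3*r) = (r - 5)*(r - 3)*(r + 4)*(r)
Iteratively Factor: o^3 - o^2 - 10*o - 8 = (o - 4)*(o^2 + 3*o + 2) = (o - 4)*(o + 2)*(o + 1)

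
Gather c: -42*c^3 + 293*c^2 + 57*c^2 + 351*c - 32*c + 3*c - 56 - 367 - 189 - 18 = -42*c^3 + 350*c^2 + 322*c - 630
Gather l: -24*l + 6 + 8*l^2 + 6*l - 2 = 8*l^2 - 18*l + 4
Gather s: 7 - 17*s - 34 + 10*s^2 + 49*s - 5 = 10*s^2 + 32*s - 32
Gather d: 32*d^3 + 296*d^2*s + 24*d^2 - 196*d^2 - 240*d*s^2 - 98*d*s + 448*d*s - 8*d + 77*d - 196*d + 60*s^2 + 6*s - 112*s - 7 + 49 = 32*d^3 + d^2*(296*s - 172) + d*(-240*s^2 + 350*s - 127) + 60*s^2 - 106*s + 42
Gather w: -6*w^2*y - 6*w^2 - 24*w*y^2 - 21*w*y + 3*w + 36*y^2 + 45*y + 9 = w^2*(-6*y - 6) + w*(-24*y^2 - 21*y + 3) + 36*y^2 + 45*y + 9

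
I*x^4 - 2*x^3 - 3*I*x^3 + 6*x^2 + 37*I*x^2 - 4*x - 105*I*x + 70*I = (x - 2)*(x - 5*I)*(x + 7*I)*(I*x - I)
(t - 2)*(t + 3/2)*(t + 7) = t^3 + 13*t^2/2 - 13*t/2 - 21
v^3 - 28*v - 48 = (v - 6)*(v + 2)*(v + 4)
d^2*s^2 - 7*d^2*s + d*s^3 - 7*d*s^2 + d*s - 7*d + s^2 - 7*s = (d + s)*(s - 7)*(d*s + 1)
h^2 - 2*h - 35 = (h - 7)*(h + 5)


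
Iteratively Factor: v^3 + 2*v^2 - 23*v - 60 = (v + 3)*(v^2 - v - 20) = (v - 5)*(v + 3)*(v + 4)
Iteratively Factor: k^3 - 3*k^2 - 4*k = (k + 1)*(k^2 - 4*k) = k*(k + 1)*(k - 4)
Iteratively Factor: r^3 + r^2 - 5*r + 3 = (r + 3)*(r^2 - 2*r + 1) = (r - 1)*(r + 3)*(r - 1)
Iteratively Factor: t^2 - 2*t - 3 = (t - 3)*(t + 1)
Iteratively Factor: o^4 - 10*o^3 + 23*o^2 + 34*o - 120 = (o - 3)*(o^3 - 7*o^2 + 2*o + 40) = (o - 3)*(o + 2)*(o^2 - 9*o + 20) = (o - 5)*(o - 3)*(o + 2)*(o - 4)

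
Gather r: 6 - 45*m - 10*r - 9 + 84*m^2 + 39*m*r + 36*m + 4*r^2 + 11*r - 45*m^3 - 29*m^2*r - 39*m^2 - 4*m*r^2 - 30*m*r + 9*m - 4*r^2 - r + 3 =-45*m^3 + 45*m^2 - 4*m*r^2 + r*(-29*m^2 + 9*m)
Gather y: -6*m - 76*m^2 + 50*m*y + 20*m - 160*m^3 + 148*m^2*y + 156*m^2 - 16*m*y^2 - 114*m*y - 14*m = -160*m^3 + 80*m^2 - 16*m*y^2 + y*(148*m^2 - 64*m)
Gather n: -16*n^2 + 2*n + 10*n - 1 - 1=-16*n^2 + 12*n - 2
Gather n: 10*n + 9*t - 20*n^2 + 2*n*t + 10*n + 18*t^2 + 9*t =-20*n^2 + n*(2*t + 20) + 18*t^2 + 18*t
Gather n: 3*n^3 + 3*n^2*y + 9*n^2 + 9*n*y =3*n^3 + n^2*(3*y + 9) + 9*n*y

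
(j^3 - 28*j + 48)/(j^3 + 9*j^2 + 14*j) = (j^3 - 28*j + 48)/(j*(j^2 + 9*j + 14))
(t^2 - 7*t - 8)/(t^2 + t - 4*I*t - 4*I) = (t - 8)/(t - 4*I)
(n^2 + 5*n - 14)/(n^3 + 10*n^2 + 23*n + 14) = (n - 2)/(n^2 + 3*n + 2)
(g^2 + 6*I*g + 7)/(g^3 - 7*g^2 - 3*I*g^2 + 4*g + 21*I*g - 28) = (g^2 + 6*I*g + 7)/(g^3 - g^2*(7 + 3*I) + g*(4 + 21*I) - 28)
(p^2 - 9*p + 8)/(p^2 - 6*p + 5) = (p - 8)/(p - 5)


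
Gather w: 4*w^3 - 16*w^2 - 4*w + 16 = 4*w^3 - 16*w^2 - 4*w + 16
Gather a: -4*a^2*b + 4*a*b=-4*a^2*b + 4*a*b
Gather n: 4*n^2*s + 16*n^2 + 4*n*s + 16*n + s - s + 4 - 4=n^2*(4*s + 16) + n*(4*s + 16)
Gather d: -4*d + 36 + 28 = 64 - 4*d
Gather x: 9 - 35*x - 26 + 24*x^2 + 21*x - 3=24*x^2 - 14*x - 20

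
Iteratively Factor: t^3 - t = (t - 1)*(t^2 + t) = t*(t - 1)*(t + 1)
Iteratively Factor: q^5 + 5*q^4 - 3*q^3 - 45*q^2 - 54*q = (q)*(q^4 + 5*q^3 - 3*q^2 - 45*q - 54) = q*(q + 3)*(q^3 + 2*q^2 - 9*q - 18) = q*(q - 3)*(q + 3)*(q^2 + 5*q + 6) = q*(q - 3)*(q + 2)*(q + 3)*(q + 3)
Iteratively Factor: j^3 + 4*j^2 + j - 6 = (j + 2)*(j^2 + 2*j - 3) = (j + 2)*(j + 3)*(j - 1)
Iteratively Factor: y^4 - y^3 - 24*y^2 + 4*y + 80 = (y + 2)*(y^3 - 3*y^2 - 18*y + 40) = (y + 2)*(y + 4)*(y^2 - 7*y + 10) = (y - 2)*(y + 2)*(y + 4)*(y - 5)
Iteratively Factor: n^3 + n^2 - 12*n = (n + 4)*(n^2 - 3*n) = (n - 3)*(n + 4)*(n)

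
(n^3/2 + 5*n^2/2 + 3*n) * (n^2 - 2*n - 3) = n^5/2 + 3*n^4/2 - 7*n^3/2 - 27*n^2/2 - 9*n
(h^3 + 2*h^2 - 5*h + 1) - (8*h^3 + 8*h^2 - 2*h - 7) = -7*h^3 - 6*h^2 - 3*h + 8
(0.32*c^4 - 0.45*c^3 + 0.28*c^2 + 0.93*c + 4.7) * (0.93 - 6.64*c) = -2.1248*c^5 + 3.2856*c^4 - 2.2777*c^3 - 5.9148*c^2 - 30.3431*c + 4.371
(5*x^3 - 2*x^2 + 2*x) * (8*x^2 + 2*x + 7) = 40*x^5 - 6*x^4 + 47*x^3 - 10*x^2 + 14*x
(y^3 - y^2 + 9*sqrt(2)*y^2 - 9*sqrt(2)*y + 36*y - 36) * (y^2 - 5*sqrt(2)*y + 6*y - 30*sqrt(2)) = y^5 + 5*y^4 + 4*sqrt(2)*y^4 - 60*y^3 + 20*sqrt(2)*y^3 - 204*sqrt(2)*y^2 - 270*y^2 - 900*sqrt(2)*y + 324*y + 1080*sqrt(2)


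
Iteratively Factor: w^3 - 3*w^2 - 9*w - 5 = (w - 5)*(w^2 + 2*w + 1) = (w - 5)*(w + 1)*(w + 1)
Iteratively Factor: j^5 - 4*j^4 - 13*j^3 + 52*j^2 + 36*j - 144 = (j + 2)*(j^4 - 6*j^3 - j^2 + 54*j - 72) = (j - 3)*(j + 2)*(j^3 - 3*j^2 - 10*j + 24) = (j - 3)*(j + 2)*(j + 3)*(j^2 - 6*j + 8) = (j - 3)*(j - 2)*(j + 2)*(j + 3)*(j - 4)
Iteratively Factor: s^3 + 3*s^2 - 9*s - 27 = (s + 3)*(s^2 - 9) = (s + 3)^2*(s - 3)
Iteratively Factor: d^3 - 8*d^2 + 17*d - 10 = (d - 5)*(d^2 - 3*d + 2) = (d - 5)*(d - 1)*(d - 2)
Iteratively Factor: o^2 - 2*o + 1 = (o - 1)*(o - 1)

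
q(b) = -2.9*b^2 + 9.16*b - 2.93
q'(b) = 9.16 - 5.8*b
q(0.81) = 2.59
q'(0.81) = 4.46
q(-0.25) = -5.40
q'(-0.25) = 10.61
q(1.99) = 3.81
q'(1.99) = -2.38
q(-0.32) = -6.16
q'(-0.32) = 11.02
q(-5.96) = -160.54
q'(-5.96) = 43.73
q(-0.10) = -3.88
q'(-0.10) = 9.74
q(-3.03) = -57.31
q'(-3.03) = 26.73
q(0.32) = -0.30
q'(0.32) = 7.30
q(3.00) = -1.55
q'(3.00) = -8.24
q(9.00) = -155.39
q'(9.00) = -43.04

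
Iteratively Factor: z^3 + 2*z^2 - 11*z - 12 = (z + 1)*(z^2 + z - 12) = (z + 1)*(z + 4)*(z - 3)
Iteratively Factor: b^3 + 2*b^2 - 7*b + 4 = (b - 1)*(b^2 + 3*b - 4) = (b - 1)^2*(b + 4)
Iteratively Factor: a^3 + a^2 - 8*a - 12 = (a + 2)*(a^2 - a - 6) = (a + 2)^2*(a - 3)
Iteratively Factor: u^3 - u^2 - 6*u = (u - 3)*(u^2 + 2*u) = (u - 3)*(u + 2)*(u)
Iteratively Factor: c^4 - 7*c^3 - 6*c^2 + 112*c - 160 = (c - 4)*(c^3 - 3*c^2 - 18*c + 40) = (c - 4)*(c - 2)*(c^2 - c - 20) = (c - 4)*(c - 2)*(c + 4)*(c - 5)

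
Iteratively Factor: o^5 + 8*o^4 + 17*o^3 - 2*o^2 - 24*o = (o + 3)*(o^4 + 5*o^3 + 2*o^2 - 8*o) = (o + 2)*(o + 3)*(o^3 + 3*o^2 - 4*o) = (o + 2)*(o + 3)*(o + 4)*(o^2 - o) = (o - 1)*(o + 2)*(o + 3)*(o + 4)*(o)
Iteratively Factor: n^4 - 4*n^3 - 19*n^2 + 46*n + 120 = (n + 2)*(n^3 - 6*n^2 - 7*n + 60) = (n - 5)*(n + 2)*(n^2 - n - 12) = (n - 5)*(n - 4)*(n + 2)*(n + 3)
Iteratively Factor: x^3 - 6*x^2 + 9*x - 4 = (x - 1)*(x^2 - 5*x + 4) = (x - 4)*(x - 1)*(x - 1)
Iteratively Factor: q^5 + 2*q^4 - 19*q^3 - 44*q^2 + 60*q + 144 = (q - 2)*(q^4 + 4*q^3 - 11*q^2 - 66*q - 72) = (q - 2)*(q + 3)*(q^3 + q^2 - 14*q - 24) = (q - 2)*(q + 3)^2*(q^2 - 2*q - 8) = (q - 4)*(q - 2)*(q + 3)^2*(q + 2)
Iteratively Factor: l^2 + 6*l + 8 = (l + 2)*(l + 4)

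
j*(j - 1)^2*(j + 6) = j^4 + 4*j^3 - 11*j^2 + 6*j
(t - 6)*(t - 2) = t^2 - 8*t + 12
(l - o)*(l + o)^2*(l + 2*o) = l^4 + 3*l^3*o + l^2*o^2 - 3*l*o^3 - 2*o^4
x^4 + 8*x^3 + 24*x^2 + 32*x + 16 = (x + 2)^4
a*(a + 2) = a^2 + 2*a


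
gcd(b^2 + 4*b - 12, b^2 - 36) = b + 6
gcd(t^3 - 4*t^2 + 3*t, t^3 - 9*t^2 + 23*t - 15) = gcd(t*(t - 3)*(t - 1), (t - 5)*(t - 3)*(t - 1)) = t^2 - 4*t + 3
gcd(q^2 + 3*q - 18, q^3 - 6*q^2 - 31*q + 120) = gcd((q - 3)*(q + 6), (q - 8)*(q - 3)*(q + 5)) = q - 3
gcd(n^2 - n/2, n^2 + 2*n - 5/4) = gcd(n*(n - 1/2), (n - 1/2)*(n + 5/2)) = n - 1/2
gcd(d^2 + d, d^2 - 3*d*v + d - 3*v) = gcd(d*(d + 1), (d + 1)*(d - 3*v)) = d + 1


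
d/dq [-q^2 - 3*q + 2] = -2*q - 3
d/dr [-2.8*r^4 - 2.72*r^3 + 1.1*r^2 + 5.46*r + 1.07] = -11.2*r^3 - 8.16*r^2 + 2.2*r + 5.46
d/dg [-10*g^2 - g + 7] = -20*g - 1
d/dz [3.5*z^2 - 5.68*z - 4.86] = 7.0*z - 5.68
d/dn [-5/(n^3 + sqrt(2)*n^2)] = 5*(3*n + 2*sqrt(2))/(n^3*(n + sqrt(2))^2)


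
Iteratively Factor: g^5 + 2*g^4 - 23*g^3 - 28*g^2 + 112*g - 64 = (g - 1)*(g^4 + 3*g^3 - 20*g^2 - 48*g + 64) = (g - 1)^2*(g^3 + 4*g^2 - 16*g - 64) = (g - 1)^2*(g + 4)*(g^2 - 16) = (g - 4)*(g - 1)^2*(g + 4)*(g + 4)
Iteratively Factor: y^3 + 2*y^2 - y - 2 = (y + 2)*(y^2 - 1) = (y - 1)*(y + 2)*(y + 1)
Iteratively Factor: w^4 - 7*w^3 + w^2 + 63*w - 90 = (w - 2)*(w^3 - 5*w^2 - 9*w + 45) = (w - 5)*(w - 2)*(w^2 - 9) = (w - 5)*(w - 3)*(w - 2)*(w + 3)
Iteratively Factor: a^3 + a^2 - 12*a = (a)*(a^2 + a - 12) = a*(a - 3)*(a + 4)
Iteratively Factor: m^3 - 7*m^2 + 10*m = (m - 2)*(m^2 - 5*m) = (m - 5)*(m - 2)*(m)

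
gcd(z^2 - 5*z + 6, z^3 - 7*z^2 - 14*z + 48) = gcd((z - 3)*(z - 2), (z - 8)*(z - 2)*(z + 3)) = z - 2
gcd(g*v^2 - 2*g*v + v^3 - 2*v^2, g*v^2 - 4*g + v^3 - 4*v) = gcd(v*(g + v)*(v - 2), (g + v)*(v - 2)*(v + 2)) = g*v - 2*g + v^2 - 2*v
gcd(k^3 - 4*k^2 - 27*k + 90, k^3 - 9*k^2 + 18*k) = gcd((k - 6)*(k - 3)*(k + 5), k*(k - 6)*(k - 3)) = k^2 - 9*k + 18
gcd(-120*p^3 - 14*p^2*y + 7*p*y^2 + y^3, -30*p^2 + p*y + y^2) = 6*p + y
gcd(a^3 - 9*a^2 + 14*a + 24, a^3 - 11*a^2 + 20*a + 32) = a^2 - 3*a - 4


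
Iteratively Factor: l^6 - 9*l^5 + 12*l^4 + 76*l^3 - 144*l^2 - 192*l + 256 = (l - 4)*(l^5 - 5*l^4 - 8*l^3 + 44*l^2 + 32*l - 64) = (l - 4)^2*(l^4 - l^3 - 12*l^2 - 4*l + 16) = (l - 4)^2*(l - 1)*(l^3 - 12*l - 16) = (l - 4)^2*(l - 1)*(l + 2)*(l^2 - 2*l - 8) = (l - 4)^3*(l - 1)*(l + 2)*(l + 2)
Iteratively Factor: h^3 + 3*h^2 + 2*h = (h + 2)*(h^2 + h) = h*(h + 2)*(h + 1)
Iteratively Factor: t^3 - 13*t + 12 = (t - 1)*(t^2 + t - 12) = (t - 3)*(t - 1)*(t + 4)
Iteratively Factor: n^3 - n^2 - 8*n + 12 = (n - 2)*(n^2 + n - 6) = (n - 2)^2*(n + 3)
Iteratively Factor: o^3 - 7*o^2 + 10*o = (o - 5)*(o^2 - 2*o) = o*(o - 5)*(o - 2)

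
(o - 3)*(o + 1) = o^2 - 2*o - 3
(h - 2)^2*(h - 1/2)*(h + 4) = h^4 - h^3/2 - 12*h^2 + 22*h - 8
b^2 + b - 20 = (b - 4)*(b + 5)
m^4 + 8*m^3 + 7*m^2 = m^2*(m + 1)*(m + 7)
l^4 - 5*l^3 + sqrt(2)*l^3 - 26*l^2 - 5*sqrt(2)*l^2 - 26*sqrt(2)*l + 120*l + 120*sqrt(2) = (l - 6)*(l - 4)*(l + 5)*(l + sqrt(2))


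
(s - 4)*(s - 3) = s^2 - 7*s + 12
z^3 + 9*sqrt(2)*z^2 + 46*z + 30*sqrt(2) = (z + sqrt(2))*(z + 3*sqrt(2))*(z + 5*sqrt(2))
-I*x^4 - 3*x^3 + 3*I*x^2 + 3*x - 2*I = (x + 1)*(x - 2*I)*(x - I)*(-I*x + I)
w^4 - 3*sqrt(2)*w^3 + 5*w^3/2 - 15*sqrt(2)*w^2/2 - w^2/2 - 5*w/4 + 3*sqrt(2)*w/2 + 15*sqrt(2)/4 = (w + 5/2)*(w - 3*sqrt(2))*(w - sqrt(2)/2)*(w + sqrt(2)/2)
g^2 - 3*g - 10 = (g - 5)*(g + 2)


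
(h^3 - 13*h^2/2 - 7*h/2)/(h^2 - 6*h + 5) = h*(2*h^2 - 13*h - 7)/(2*(h^2 - 6*h + 5))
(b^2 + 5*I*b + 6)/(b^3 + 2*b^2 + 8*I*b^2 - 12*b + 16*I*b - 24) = (b - I)/(b^2 + 2*b*(1 + I) + 4*I)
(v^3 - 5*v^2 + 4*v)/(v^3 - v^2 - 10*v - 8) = v*(v - 1)/(v^2 + 3*v + 2)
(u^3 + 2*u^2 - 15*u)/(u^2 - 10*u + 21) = u*(u + 5)/(u - 7)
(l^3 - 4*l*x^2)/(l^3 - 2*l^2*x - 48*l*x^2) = (-l^2 + 4*x^2)/(-l^2 + 2*l*x + 48*x^2)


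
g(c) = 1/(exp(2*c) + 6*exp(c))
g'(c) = (-2*exp(2*c) - 6*exp(c))/(exp(2*c) + 6*exp(c))^2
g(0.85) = 0.05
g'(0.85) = -0.07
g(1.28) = 0.03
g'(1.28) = -0.04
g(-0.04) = 0.15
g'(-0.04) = -0.17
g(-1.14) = 0.49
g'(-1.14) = -0.52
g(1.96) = 0.01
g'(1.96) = -0.02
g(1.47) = 0.02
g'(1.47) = -0.03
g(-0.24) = 0.19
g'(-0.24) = -0.21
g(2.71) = 0.00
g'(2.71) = -0.01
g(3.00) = 0.00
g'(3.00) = 0.00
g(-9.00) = 1350.49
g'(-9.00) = -1350.51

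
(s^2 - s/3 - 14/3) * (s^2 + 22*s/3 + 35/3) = s^4 + 7*s^3 + 41*s^2/9 - 343*s/9 - 490/9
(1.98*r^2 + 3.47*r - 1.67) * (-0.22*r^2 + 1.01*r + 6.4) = -0.4356*r^4 + 1.2364*r^3 + 16.5441*r^2 + 20.5213*r - 10.688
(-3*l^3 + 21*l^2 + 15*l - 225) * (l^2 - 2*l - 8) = -3*l^5 + 27*l^4 - 3*l^3 - 423*l^2 + 330*l + 1800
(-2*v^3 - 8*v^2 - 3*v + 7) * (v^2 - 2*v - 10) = -2*v^5 - 4*v^4 + 33*v^3 + 93*v^2 + 16*v - 70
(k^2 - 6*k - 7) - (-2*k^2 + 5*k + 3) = 3*k^2 - 11*k - 10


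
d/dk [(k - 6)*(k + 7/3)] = 2*k - 11/3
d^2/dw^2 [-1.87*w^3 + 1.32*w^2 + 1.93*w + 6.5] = 2.64 - 11.22*w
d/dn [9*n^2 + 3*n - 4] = 18*n + 3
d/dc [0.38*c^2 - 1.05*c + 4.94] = 0.76*c - 1.05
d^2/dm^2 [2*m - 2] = 0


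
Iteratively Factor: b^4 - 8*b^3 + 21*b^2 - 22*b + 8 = (b - 1)*(b^3 - 7*b^2 + 14*b - 8) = (b - 1)^2*(b^2 - 6*b + 8) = (b - 4)*(b - 1)^2*(b - 2)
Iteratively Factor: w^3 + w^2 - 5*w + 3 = (w + 3)*(w^2 - 2*w + 1) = (w - 1)*(w + 3)*(w - 1)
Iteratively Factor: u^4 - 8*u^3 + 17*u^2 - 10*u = (u - 1)*(u^3 - 7*u^2 + 10*u) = (u - 2)*(u - 1)*(u^2 - 5*u) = u*(u - 2)*(u - 1)*(u - 5)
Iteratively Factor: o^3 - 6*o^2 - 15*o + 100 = (o + 4)*(o^2 - 10*o + 25) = (o - 5)*(o + 4)*(o - 5)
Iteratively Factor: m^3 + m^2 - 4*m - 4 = (m + 2)*(m^2 - m - 2) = (m - 2)*(m + 2)*(m + 1)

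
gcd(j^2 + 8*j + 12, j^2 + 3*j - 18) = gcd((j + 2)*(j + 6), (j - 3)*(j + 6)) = j + 6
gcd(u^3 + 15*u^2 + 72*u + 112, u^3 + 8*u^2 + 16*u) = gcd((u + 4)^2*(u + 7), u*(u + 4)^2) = u^2 + 8*u + 16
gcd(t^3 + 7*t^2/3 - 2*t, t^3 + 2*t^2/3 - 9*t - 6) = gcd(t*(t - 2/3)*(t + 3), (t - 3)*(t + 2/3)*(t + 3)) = t + 3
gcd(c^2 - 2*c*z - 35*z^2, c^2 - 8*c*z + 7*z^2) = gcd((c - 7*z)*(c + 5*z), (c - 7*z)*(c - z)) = -c + 7*z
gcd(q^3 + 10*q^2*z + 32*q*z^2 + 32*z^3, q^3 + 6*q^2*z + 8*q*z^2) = q^2 + 6*q*z + 8*z^2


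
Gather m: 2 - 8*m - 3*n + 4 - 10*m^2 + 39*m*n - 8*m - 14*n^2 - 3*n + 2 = -10*m^2 + m*(39*n - 16) - 14*n^2 - 6*n + 8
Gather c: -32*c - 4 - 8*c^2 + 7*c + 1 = -8*c^2 - 25*c - 3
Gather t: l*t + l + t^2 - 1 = l*t + l + t^2 - 1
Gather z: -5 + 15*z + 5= 15*z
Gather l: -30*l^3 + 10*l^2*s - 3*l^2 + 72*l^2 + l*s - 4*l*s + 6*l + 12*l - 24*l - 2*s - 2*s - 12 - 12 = -30*l^3 + l^2*(10*s + 69) + l*(-3*s - 6) - 4*s - 24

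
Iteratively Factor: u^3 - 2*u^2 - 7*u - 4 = (u + 1)*(u^2 - 3*u - 4) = (u - 4)*(u + 1)*(u + 1)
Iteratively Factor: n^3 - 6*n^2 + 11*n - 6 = (n - 2)*(n^2 - 4*n + 3) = (n - 2)*(n - 1)*(n - 3)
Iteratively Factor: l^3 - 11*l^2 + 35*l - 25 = (l - 5)*(l^2 - 6*l + 5) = (l - 5)*(l - 1)*(l - 5)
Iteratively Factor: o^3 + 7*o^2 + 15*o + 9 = (o + 1)*(o^2 + 6*o + 9) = (o + 1)*(o + 3)*(o + 3)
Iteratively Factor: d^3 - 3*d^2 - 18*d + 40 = (d + 4)*(d^2 - 7*d + 10) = (d - 2)*(d + 4)*(d - 5)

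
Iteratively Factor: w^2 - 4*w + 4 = (w - 2)*(w - 2)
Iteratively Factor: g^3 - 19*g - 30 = (g - 5)*(g^2 + 5*g + 6) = (g - 5)*(g + 3)*(g + 2)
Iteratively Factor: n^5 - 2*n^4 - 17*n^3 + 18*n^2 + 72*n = (n - 3)*(n^4 + n^3 - 14*n^2 - 24*n) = n*(n - 3)*(n^3 + n^2 - 14*n - 24) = n*(n - 4)*(n - 3)*(n^2 + 5*n + 6) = n*(n - 4)*(n - 3)*(n + 2)*(n + 3)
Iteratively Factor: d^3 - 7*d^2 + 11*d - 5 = (d - 1)*(d^2 - 6*d + 5) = (d - 1)^2*(d - 5)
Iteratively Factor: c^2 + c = (c)*(c + 1)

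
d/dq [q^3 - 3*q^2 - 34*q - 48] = 3*q^2 - 6*q - 34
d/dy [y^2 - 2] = 2*y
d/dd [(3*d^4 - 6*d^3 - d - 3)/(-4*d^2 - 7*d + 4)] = (-24*d^5 - 39*d^4 + 132*d^3 - 76*d^2 - 24*d - 25)/(16*d^4 + 56*d^3 + 17*d^2 - 56*d + 16)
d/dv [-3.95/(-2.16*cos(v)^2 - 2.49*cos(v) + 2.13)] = (17.064*cos(v) + 9.8355)*sin(v)/(2.16*cos(v)^2 + 2.49*cos(v) - 2.13)^2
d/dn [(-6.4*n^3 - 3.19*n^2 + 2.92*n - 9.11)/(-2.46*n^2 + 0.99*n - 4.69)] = (15.744*n^4 - 12.672*n^3 + 94.0731*n^2 - 14.899*n - 4.6759)/(6.0516*n^4 - 4.8708*n^3 + 24.0549*n^2 - 9.2862*n + 21.9961)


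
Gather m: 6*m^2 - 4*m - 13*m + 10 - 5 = 6*m^2 - 17*m + 5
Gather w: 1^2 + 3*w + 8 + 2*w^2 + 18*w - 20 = 2*w^2 + 21*w - 11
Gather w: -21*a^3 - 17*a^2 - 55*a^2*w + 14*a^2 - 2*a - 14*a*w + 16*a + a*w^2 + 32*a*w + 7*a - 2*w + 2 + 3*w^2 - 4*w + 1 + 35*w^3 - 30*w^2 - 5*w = -21*a^3 - 3*a^2 + 21*a + 35*w^3 + w^2*(a - 27) + w*(-55*a^2 + 18*a - 11) + 3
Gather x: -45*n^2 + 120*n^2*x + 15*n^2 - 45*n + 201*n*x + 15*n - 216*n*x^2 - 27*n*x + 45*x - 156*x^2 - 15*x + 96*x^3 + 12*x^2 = -30*n^2 - 30*n + 96*x^3 + x^2*(-216*n - 144) + x*(120*n^2 + 174*n + 30)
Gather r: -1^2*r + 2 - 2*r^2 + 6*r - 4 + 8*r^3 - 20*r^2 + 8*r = 8*r^3 - 22*r^2 + 13*r - 2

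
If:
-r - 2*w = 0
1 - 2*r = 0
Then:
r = 1/2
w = -1/4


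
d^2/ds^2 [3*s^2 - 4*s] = 6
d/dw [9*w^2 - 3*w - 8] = 18*w - 3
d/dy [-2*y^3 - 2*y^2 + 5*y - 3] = -6*y^2 - 4*y + 5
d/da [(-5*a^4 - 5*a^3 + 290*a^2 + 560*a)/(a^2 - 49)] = 5*(-2*a^3 + 27*a^2 - 84*a - 112)/(a^2 - 14*a + 49)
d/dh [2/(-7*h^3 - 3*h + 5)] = 6*(7*h^2 + 1)/(7*h^3 + 3*h - 5)^2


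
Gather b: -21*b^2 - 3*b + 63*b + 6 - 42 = -21*b^2 + 60*b - 36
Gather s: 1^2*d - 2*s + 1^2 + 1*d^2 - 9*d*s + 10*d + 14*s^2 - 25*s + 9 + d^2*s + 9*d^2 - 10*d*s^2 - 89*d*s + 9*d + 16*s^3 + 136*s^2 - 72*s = 10*d^2 + 20*d + 16*s^3 + s^2*(150 - 10*d) + s*(d^2 - 98*d - 99) + 10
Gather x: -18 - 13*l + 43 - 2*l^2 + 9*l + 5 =-2*l^2 - 4*l + 30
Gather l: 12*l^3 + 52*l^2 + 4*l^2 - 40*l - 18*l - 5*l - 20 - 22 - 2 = 12*l^3 + 56*l^2 - 63*l - 44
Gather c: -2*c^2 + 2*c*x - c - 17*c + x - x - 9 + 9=-2*c^2 + c*(2*x - 18)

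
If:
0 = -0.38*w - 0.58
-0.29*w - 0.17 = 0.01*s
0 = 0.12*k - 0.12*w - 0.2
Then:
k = 0.14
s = 27.26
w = -1.53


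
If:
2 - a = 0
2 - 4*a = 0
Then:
No Solution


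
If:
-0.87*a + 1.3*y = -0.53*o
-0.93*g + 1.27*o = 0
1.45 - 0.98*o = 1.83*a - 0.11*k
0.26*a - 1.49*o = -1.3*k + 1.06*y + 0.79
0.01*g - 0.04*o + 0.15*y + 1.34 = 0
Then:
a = -4.31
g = 14.16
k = 7.56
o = 10.37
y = -7.11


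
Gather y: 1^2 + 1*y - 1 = y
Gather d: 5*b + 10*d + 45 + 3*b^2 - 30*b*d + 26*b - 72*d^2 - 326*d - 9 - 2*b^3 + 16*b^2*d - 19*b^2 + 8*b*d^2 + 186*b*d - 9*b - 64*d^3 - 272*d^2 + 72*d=-2*b^3 - 16*b^2 + 22*b - 64*d^3 + d^2*(8*b - 344) + d*(16*b^2 + 156*b - 244) + 36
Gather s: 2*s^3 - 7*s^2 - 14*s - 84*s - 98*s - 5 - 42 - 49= 2*s^3 - 7*s^2 - 196*s - 96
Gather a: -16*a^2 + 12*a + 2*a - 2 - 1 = -16*a^2 + 14*a - 3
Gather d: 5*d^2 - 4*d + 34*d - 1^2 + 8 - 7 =5*d^2 + 30*d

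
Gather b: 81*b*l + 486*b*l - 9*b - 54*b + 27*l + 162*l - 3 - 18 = b*(567*l - 63) + 189*l - 21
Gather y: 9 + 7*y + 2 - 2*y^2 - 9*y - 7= -2*y^2 - 2*y + 4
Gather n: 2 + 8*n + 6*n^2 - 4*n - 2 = 6*n^2 + 4*n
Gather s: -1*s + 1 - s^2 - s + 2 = -s^2 - 2*s + 3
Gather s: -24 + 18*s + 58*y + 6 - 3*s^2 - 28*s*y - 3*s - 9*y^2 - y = -3*s^2 + s*(15 - 28*y) - 9*y^2 + 57*y - 18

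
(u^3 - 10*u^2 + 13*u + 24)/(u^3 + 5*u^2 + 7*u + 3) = (u^2 - 11*u + 24)/(u^2 + 4*u + 3)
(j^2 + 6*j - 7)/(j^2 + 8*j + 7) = (j - 1)/(j + 1)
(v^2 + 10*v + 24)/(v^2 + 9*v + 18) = (v + 4)/(v + 3)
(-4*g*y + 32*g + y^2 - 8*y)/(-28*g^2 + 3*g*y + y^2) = (y - 8)/(7*g + y)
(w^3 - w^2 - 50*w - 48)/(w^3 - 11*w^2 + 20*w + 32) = (w + 6)/(w - 4)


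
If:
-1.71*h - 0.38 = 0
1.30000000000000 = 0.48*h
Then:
No Solution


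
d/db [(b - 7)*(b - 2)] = 2*b - 9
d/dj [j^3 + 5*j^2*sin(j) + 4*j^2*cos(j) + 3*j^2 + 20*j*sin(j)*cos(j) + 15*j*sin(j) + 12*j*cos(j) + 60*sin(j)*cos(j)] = -4*j^2*sin(j) + 5*j^2*cos(j) + 3*j^2 - 2*j*sin(j) + 23*j*cos(j) + 20*j*cos(2*j) + 6*j + 15*sin(j) + 10*sin(2*j) + 12*cos(j) + 60*cos(2*j)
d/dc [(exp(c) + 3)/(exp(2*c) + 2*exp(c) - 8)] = (-2*(exp(c) + 1)*(exp(c) + 3) + exp(2*c) + 2*exp(c) - 8)*exp(c)/(exp(2*c) + 2*exp(c) - 8)^2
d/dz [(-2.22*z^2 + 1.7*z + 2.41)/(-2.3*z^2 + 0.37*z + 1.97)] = (3.0886*z^2 + 2.3392*z + 2.4573)/(5.29*z^4 - 1.702*z^3 - 8.9251*z^2 + 1.4578*z + 3.8809)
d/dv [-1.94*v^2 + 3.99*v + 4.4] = 3.99 - 3.88*v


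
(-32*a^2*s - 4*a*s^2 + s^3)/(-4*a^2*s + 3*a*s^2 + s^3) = (-8*a + s)/(-a + s)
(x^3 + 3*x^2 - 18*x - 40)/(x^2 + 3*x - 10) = (x^2 - 2*x - 8)/(x - 2)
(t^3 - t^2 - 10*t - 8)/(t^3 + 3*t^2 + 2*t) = (t - 4)/t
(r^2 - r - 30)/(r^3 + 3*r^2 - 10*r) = (r - 6)/(r*(r - 2))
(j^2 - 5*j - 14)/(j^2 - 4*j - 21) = (j + 2)/(j + 3)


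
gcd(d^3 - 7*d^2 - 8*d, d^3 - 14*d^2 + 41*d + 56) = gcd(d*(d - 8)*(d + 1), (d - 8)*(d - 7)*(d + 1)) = d^2 - 7*d - 8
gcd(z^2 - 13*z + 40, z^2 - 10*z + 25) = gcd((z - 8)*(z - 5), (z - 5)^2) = z - 5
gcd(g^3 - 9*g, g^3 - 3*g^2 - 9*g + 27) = g^2 - 9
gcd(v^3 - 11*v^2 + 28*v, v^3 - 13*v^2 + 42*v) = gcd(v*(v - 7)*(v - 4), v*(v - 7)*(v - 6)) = v^2 - 7*v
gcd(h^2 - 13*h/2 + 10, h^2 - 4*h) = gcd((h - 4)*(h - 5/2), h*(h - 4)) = h - 4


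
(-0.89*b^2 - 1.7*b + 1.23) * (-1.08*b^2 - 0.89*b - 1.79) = 0.9612*b^4 + 2.6281*b^3 + 1.7777*b^2 + 1.9483*b - 2.2017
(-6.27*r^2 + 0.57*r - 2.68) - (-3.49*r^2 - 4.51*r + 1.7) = -2.78*r^2 + 5.08*r - 4.38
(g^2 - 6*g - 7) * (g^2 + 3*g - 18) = g^4 - 3*g^3 - 43*g^2 + 87*g + 126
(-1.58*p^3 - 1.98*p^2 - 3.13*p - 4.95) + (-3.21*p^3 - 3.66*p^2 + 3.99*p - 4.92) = -4.79*p^3 - 5.64*p^2 + 0.86*p - 9.87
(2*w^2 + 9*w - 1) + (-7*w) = 2*w^2 + 2*w - 1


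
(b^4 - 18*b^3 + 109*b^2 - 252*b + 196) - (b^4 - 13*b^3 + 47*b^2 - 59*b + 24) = -5*b^3 + 62*b^2 - 193*b + 172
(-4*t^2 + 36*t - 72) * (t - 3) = -4*t^3 + 48*t^2 - 180*t + 216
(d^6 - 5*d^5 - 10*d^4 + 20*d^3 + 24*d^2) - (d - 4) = d^6 - 5*d^5 - 10*d^4 + 20*d^3 + 24*d^2 - d + 4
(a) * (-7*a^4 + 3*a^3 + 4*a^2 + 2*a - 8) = -7*a^5 + 3*a^4 + 4*a^3 + 2*a^2 - 8*a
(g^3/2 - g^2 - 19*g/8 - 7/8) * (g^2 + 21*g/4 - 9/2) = g^5/2 + 13*g^4/8 - 79*g^3/8 - 283*g^2/32 + 195*g/32 + 63/16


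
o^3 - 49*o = o*(o - 7)*(o + 7)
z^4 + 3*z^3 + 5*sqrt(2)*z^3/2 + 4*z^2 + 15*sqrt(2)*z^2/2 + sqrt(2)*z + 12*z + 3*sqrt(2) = (z + 3)*(z + sqrt(2)/2)*(z + sqrt(2))^2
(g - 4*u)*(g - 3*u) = g^2 - 7*g*u + 12*u^2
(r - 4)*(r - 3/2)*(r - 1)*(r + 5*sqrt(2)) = r^4 - 13*r^3/2 + 5*sqrt(2)*r^3 - 65*sqrt(2)*r^2/2 + 23*r^2/2 - 6*r + 115*sqrt(2)*r/2 - 30*sqrt(2)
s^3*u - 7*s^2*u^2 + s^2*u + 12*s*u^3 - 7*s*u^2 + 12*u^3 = (s - 4*u)*(s - 3*u)*(s*u + u)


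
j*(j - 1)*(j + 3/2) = j^3 + j^2/2 - 3*j/2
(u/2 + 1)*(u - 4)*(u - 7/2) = u^3/2 - 11*u^2/4 - u/2 + 14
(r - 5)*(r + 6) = r^2 + r - 30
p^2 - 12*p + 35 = (p - 7)*(p - 5)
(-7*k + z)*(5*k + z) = -35*k^2 - 2*k*z + z^2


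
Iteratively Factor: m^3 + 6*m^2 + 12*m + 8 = (m + 2)*(m^2 + 4*m + 4) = (m + 2)^2*(m + 2)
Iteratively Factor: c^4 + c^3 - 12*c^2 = (c)*(c^3 + c^2 - 12*c) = c*(c - 3)*(c^2 + 4*c) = c^2*(c - 3)*(c + 4)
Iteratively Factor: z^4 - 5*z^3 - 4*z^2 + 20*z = (z - 5)*(z^3 - 4*z) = z*(z - 5)*(z^2 - 4) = z*(z - 5)*(z - 2)*(z + 2)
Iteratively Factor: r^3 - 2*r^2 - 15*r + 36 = (r - 3)*(r^2 + r - 12) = (r - 3)^2*(r + 4)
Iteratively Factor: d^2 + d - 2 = (d - 1)*(d + 2)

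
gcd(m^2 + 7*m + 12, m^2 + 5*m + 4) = m + 4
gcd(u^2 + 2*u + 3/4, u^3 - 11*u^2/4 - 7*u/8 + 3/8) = u + 1/2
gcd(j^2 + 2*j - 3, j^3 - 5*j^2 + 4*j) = j - 1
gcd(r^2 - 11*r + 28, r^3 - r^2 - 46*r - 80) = 1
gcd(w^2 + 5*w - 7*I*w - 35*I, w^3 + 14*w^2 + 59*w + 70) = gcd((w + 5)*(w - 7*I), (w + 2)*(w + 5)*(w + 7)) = w + 5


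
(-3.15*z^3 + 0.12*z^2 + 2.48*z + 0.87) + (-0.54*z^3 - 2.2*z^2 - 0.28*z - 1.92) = -3.69*z^3 - 2.08*z^2 + 2.2*z - 1.05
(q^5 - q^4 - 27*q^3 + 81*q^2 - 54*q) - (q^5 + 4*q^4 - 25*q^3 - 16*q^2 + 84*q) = -5*q^4 - 2*q^3 + 97*q^2 - 138*q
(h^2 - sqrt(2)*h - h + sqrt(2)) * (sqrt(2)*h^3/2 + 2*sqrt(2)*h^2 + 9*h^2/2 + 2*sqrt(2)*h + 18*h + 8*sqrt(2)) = sqrt(2)*h^5/2 + 3*sqrt(2)*h^4/2 + 7*h^4/2 - 9*sqrt(2)*h^3/2 + 21*h^3/2 - 18*h^2 - 15*sqrt(2)*h^2/2 - 12*h + 10*sqrt(2)*h + 16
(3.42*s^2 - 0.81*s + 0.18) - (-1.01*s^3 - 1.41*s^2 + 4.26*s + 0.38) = 1.01*s^3 + 4.83*s^2 - 5.07*s - 0.2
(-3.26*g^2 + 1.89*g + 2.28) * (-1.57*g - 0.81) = 5.1182*g^3 - 0.3267*g^2 - 5.1105*g - 1.8468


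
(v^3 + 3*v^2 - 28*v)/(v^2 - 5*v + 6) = v*(v^2 + 3*v - 28)/(v^2 - 5*v + 6)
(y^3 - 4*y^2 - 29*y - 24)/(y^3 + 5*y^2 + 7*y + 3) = (y - 8)/(y + 1)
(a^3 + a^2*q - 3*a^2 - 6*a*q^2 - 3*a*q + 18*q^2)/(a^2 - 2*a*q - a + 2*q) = (a^2 + 3*a*q - 3*a - 9*q)/(a - 1)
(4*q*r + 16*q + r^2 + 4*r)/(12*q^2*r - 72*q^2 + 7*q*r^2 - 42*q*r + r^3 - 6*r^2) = (r + 4)/(3*q*r - 18*q + r^2 - 6*r)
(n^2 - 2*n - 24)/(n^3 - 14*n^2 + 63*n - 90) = (n + 4)/(n^2 - 8*n + 15)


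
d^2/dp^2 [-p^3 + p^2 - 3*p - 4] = 2 - 6*p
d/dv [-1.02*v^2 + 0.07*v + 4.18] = 0.07 - 2.04*v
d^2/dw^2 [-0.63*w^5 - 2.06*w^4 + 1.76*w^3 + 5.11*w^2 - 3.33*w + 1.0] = -12.6*w^3 - 24.72*w^2 + 10.56*w + 10.22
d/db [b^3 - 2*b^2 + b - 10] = 3*b^2 - 4*b + 1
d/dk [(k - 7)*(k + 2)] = 2*k - 5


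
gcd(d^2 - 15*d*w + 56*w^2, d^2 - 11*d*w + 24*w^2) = -d + 8*w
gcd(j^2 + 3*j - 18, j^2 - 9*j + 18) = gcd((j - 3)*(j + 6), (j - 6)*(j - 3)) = j - 3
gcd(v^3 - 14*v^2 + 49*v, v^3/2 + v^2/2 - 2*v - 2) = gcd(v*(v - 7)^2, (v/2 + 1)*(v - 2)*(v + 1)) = 1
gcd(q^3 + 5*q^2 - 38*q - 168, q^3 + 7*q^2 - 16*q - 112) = q^2 + 11*q + 28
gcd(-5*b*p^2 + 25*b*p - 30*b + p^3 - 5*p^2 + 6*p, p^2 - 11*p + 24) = p - 3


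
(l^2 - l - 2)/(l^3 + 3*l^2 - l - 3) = (l - 2)/(l^2 + 2*l - 3)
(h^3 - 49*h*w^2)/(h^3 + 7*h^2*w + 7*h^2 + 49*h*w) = (h - 7*w)/(h + 7)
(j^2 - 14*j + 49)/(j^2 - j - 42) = (j - 7)/(j + 6)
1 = 1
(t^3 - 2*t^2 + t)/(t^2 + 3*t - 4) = t*(t - 1)/(t + 4)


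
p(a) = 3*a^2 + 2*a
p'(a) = 6*a + 2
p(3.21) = 37.33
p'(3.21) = 21.26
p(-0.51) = -0.24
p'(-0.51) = -1.06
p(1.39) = 8.58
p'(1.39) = 10.34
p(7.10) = 165.43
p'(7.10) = 44.60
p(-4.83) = 60.33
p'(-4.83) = -26.98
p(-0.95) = 0.81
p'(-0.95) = -3.70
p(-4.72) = 57.40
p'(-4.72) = -26.32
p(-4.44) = 50.26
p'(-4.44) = -24.64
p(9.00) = 261.00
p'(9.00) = 56.00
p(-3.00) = 21.00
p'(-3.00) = -16.00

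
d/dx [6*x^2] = 12*x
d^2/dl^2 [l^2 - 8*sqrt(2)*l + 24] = 2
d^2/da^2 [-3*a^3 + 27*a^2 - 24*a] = 54 - 18*a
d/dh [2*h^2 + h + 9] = 4*h + 1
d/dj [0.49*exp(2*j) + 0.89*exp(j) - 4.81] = (0.98*exp(j) + 0.89)*exp(j)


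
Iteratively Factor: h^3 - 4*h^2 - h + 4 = (h + 1)*(h^2 - 5*h + 4) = (h - 1)*(h + 1)*(h - 4)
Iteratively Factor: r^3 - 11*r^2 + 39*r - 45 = (r - 3)*(r^2 - 8*r + 15) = (r - 3)^2*(r - 5)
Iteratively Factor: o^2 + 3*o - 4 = (o - 1)*(o + 4)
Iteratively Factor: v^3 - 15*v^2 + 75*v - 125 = (v - 5)*(v^2 - 10*v + 25) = (v - 5)^2*(v - 5)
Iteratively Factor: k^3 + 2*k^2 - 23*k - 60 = (k - 5)*(k^2 + 7*k + 12) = (k - 5)*(k + 3)*(k + 4)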